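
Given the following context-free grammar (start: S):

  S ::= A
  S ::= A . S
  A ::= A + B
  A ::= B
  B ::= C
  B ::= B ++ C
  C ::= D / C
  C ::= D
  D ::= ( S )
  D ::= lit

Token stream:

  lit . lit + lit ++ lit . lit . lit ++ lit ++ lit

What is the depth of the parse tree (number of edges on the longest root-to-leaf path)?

[S [A [B [C [D lit]]]] . [S [A [A [B [C [D lit]]]] + [B [B [C [D lit]]] ++ [C [D lit]]]] . [S [A [B [C [D lit]]]] . [S [A [B [B [B [C [D lit]]] ++ [C [D lit]]] ++ [C [D lit]]]]]]]]

10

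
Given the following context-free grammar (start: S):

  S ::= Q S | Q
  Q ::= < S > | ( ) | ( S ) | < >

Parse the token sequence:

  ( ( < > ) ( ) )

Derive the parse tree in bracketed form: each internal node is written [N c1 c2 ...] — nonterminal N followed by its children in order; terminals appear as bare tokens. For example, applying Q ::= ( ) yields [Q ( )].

[S [Q ( [S [Q ( [S [Q < >]] )] [S [Q ( )]]] )]]

S
Q
( S )
( Q S )
( ( S ) S )
( ( Q ) S )
( ( < > ) S )
( ( < > ) Q )
( ( < > ) ( ) )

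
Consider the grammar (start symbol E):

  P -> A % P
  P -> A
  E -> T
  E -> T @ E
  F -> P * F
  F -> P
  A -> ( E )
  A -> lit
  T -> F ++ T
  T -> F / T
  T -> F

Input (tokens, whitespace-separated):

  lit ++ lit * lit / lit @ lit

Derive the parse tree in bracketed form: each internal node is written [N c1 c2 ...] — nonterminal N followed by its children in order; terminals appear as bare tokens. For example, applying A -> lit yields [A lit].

E
T @ E
F ++ T @ E
P ++ T @ E
A ++ T @ E
lit ++ T @ E
lit ++ F / T @ E
lit ++ P * F / T @ E
lit ++ A * F / T @ E
lit ++ lit * F / T @ E
lit ++ lit * P / T @ E
lit ++ lit * A / T @ E
lit ++ lit * lit / T @ E
lit ++ lit * lit / F @ E
lit ++ lit * lit / P @ E
lit ++ lit * lit / A @ E
lit ++ lit * lit / lit @ E
lit ++ lit * lit / lit @ T
lit ++ lit * lit / lit @ F
lit ++ lit * lit / lit @ P
lit ++ lit * lit / lit @ A
lit ++ lit * lit / lit @ lit

[E [T [F [P [A lit]]] ++ [T [F [P [A lit]] * [F [P [A lit]]]] / [T [F [P [A lit]]]]]] @ [E [T [F [P [A lit]]]]]]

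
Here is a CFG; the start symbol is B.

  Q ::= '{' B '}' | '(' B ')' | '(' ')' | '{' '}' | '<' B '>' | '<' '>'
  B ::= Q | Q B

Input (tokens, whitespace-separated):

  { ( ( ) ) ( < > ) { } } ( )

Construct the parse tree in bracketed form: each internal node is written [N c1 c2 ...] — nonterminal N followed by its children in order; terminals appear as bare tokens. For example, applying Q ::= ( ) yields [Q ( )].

[B [Q { [B [Q ( [B [Q ( )]] )] [B [Q ( [B [Q < >]] )] [B [Q { }]]]] }] [B [Q ( )]]]

B
Q B
{ B } B
{ Q B } B
{ ( B ) B } B
{ ( Q ) B } B
{ ( ( ) ) B } B
{ ( ( ) ) Q B } B
{ ( ( ) ) ( B ) B } B
{ ( ( ) ) ( Q ) B } B
{ ( ( ) ) ( < > ) B } B
{ ( ( ) ) ( < > ) Q } B
{ ( ( ) ) ( < > ) { } } B
{ ( ( ) ) ( < > ) { } } Q
{ ( ( ) ) ( < > ) { } } ( )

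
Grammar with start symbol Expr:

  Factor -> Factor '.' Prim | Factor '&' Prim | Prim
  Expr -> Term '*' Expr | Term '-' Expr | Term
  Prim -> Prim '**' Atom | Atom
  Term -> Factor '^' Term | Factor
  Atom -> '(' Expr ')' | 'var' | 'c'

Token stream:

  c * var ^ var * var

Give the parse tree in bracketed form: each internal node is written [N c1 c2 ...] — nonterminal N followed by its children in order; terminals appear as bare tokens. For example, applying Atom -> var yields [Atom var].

Expr
Term * Expr
Factor * Expr
Prim * Expr
Atom * Expr
c * Expr
c * Term * Expr
c * Factor ^ Term * Expr
c * Prim ^ Term * Expr
c * Atom ^ Term * Expr
c * var ^ Term * Expr
c * var ^ Factor * Expr
c * var ^ Prim * Expr
c * var ^ Atom * Expr
c * var ^ var * Expr
c * var ^ var * Term
c * var ^ var * Factor
c * var ^ var * Prim
c * var ^ var * Atom
c * var ^ var * var

[Expr [Term [Factor [Prim [Atom c]]]] * [Expr [Term [Factor [Prim [Atom var]]] ^ [Term [Factor [Prim [Atom var]]]]] * [Expr [Term [Factor [Prim [Atom var]]]]]]]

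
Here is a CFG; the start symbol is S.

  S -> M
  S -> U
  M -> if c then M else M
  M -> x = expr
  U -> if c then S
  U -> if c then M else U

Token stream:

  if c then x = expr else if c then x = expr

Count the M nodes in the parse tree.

[S [U if c then [M x = expr] else [U if c then [S [M x = expr]]]]]

2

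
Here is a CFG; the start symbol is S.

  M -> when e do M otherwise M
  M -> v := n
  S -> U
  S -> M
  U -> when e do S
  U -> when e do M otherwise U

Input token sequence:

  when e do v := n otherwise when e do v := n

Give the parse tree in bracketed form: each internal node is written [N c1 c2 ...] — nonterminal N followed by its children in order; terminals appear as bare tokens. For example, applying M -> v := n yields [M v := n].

S
U
when e do M otherwise U
when e do v := n otherwise U
when e do v := n otherwise when e do S
when e do v := n otherwise when e do M
when e do v := n otherwise when e do v := n

[S [U when e do [M v := n] otherwise [U when e do [S [M v := n]]]]]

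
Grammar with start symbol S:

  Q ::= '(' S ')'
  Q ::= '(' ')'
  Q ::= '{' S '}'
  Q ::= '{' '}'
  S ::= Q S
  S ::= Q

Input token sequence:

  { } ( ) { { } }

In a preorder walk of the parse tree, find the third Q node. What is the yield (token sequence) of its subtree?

[S [Q { }] [S [Q ( )] [S [Q { [S [Q { }]] }]]]]

{ { } }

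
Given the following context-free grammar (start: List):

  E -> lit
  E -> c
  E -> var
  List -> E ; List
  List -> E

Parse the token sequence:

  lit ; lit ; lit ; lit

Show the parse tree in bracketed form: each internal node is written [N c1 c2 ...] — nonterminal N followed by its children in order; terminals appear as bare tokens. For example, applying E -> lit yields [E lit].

[List [E lit] ; [List [E lit] ; [List [E lit] ; [List [E lit]]]]]

List
E ; List
lit ; List
lit ; E ; List
lit ; lit ; List
lit ; lit ; E ; List
lit ; lit ; lit ; List
lit ; lit ; lit ; E
lit ; lit ; lit ; lit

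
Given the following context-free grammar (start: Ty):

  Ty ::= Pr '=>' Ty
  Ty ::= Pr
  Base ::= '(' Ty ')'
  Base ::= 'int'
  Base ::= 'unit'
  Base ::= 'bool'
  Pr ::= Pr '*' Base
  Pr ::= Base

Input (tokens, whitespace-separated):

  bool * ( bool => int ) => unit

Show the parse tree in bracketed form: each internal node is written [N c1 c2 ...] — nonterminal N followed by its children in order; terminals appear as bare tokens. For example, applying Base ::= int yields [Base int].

Ty
Pr => Ty
Pr * Base => Ty
Base * Base => Ty
bool * Base => Ty
bool * ( Ty ) => Ty
bool * ( Pr => Ty ) => Ty
bool * ( Base => Ty ) => Ty
bool * ( bool => Ty ) => Ty
bool * ( bool => Pr ) => Ty
bool * ( bool => Base ) => Ty
bool * ( bool => int ) => Ty
bool * ( bool => int ) => Pr
bool * ( bool => int ) => Base
bool * ( bool => int ) => unit

[Ty [Pr [Pr [Base bool]] * [Base ( [Ty [Pr [Base bool]] => [Ty [Pr [Base int]]]] )]] => [Ty [Pr [Base unit]]]]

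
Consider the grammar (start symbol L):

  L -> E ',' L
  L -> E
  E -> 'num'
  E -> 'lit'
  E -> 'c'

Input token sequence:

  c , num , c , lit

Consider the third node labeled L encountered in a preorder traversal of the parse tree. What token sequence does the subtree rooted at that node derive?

c , lit

[L [E c] , [L [E num] , [L [E c] , [L [E lit]]]]]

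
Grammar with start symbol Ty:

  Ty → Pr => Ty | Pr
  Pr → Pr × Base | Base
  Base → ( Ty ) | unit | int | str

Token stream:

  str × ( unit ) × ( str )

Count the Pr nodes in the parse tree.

5

[Ty [Pr [Pr [Pr [Base str]] × [Base ( [Ty [Pr [Base unit]]] )]] × [Base ( [Ty [Pr [Base str]]] )]]]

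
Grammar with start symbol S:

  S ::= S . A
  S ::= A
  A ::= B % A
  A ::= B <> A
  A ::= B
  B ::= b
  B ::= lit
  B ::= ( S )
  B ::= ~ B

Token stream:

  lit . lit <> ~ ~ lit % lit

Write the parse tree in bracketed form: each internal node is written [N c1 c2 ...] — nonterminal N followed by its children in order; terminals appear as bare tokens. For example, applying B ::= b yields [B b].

S
S . A
A . A
B . A
lit . A
lit . B <> A
lit . lit <> A
lit . lit <> B % A
lit . lit <> ~ B % A
lit . lit <> ~ ~ B % A
lit . lit <> ~ ~ lit % A
lit . lit <> ~ ~ lit % B
lit . lit <> ~ ~ lit % lit

[S [S [A [B lit]]] . [A [B lit] <> [A [B ~ [B ~ [B lit]]] % [A [B lit]]]]]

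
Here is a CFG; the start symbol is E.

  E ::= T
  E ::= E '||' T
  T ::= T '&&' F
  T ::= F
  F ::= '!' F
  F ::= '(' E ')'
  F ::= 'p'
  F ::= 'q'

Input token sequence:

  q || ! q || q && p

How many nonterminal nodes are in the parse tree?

[E [E [E [T [F q]]] || [T [F ! [F q]]]] || [T [T [F q]] && [F p]]]

12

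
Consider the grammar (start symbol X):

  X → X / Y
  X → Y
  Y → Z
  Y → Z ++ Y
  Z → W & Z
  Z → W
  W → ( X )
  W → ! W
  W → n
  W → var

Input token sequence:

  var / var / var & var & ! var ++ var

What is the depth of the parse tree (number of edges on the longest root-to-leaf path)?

7

[X [X [X [Y [Z [W var]]]] / [Y [Z [W var]]]] / [Y [Z [W var] & [Z [W var] & [Z [W ! [W var]]]]] ++ [Y [Z [W var]]]]]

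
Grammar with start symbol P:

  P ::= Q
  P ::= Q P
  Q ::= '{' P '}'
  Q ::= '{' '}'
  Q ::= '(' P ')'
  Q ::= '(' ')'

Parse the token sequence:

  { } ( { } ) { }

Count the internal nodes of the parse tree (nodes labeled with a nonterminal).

[P [Q { }] [P [Q ( [P [Q { }]] )] [P [Q { }]]]]

8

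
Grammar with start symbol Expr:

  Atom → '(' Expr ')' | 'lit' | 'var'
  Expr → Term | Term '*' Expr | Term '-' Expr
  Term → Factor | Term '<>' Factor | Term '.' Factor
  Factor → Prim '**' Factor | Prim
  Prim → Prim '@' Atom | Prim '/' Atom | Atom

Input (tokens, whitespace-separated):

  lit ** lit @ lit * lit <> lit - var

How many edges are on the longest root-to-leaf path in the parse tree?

7

[Expr [Term [Factor [Prim [Atom lit]] ** [Factor [Prim [Prim [Atom lit]] @ [Atom lit]]]]] * [Expr [Term [Term [Factor [Prim [Atom lit]]]] <> [Factor [Prim [Atom lit]]]] - [Expr [Term [Factor [Prim [Atom var]]]]]]]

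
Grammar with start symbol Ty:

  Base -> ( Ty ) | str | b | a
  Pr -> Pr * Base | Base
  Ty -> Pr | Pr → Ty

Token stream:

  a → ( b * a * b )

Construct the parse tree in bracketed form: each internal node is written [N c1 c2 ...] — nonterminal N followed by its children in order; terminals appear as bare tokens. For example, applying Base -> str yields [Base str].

[Ty [Pr [Base a]] → [Ty [Pr [Base ( [Ty [Pr [Pr [Pr [Base b]] * [Base a]] * [Base b]]] )]]]]

Ty
Pr → Ty
Base → Ty
a → Ty
a → Pr
a → Base
a → ( Ty )
a → ( Pr )
a → ( Pr * Base )
a → ( Pr * Base * Base )
a → ( Base * Base * Base )
a → ( b * Base * Base )
a → ( b * a * Base )
a → ( b * a * b )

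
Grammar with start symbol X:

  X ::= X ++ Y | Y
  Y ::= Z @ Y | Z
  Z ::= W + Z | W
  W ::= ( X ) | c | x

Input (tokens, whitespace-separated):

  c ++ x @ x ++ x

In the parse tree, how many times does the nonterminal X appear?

[X [X [X [Y [Z [W c]]]] ++ [Y [Z [W x]] @ [Y [Z [W x]]]]] ++ [Y [Z [W x]]]]

3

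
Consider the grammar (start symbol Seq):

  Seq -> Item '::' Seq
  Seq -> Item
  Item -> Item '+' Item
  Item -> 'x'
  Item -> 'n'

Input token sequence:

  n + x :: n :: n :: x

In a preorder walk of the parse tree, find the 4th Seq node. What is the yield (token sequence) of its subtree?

[Seq [Item [Item n] + [Item x]] :: [Seq [Item n] :: [Seq [Item n] :: [Seq [Item x]]]]]

x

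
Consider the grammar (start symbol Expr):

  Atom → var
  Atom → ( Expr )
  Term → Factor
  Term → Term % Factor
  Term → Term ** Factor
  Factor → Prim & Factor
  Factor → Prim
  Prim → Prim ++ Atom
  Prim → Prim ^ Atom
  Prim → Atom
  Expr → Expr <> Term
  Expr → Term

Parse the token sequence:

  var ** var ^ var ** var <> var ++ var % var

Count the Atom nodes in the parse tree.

[Expr [Expr [Term [Term [Term [Factor [Prim [Atom var]]]] ** [Factor [Prim [Prim [Atom var]] ^ [Atom var]]]] ** [Factor [Prim [Atom var]]]]] <> [Term [Term [Factor [Prim [Prim [Atom var]] ++ [Atom var]]]] % [Factor [Prim [Atom var]]]]]

7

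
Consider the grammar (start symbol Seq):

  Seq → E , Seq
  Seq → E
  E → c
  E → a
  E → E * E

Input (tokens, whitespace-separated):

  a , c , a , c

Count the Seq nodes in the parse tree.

[Seq [E a] , [Seq [E c] , [Seq [E a] , [Seq [E c]]]]]

4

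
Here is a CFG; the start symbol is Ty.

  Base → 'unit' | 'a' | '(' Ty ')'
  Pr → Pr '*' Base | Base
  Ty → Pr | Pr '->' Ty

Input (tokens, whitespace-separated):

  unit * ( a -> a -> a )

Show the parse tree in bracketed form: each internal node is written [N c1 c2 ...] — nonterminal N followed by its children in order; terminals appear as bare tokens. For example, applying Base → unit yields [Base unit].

[Ty [Pr [Pr [Base unit]] * [Base ( [Ty [Pr [Base a]] -> [Ty [Pr [Base a]] -> [Ty [Pr [Base a]]]]] )]]]

Ty
Pr
Pr * Base
Base * Base
unit * Base
unit * ( Ty )
unit * ( Pr -> Ty )
unit * ( Base -> Ty )
unit * ( a -> Ty )
unit * ( a -> Pr -> Ty )
unit * ( a -> Base -> Ty )
unit * ( a -> a -> Ty )
unit * ( a -> a -> Pr )
unit * ( a -> a -> Base )
unit * ( a -> a -> a )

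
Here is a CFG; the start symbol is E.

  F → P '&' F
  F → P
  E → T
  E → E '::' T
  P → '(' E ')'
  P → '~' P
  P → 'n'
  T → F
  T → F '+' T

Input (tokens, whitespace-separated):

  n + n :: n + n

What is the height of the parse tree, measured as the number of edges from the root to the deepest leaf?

[E [E [T [F [P n]] + [T [F [P n]]]]] :: [T [F [P n]] + [T [F [P n]]]]]

6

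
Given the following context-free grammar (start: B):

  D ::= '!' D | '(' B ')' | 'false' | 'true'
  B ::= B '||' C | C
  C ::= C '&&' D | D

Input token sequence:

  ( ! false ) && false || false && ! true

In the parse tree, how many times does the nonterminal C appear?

5

[B [B [C [C [D ( [B [C [D ! [D false]]]] )]] && [D false]]] || [C [C [D false]] && [D ! [D true]]]]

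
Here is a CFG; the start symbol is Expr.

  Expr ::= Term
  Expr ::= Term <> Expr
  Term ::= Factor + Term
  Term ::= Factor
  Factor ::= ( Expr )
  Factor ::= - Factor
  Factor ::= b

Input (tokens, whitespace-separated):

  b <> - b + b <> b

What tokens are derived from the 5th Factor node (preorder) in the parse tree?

[Expr [Term [Factor b]] <> [Expr [Term [Factor - [Factor b]] + [Term [Factor b]]] <> [Expr [Term [Factor b]]]]]

b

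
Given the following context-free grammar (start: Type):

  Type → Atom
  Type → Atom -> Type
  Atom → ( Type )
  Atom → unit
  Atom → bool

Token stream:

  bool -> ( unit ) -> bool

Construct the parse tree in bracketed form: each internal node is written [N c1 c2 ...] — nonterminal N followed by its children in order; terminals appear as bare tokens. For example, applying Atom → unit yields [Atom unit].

Type
Atom -> Type
bool -> Type
bool -> Atom -> Type
bool -> ( Type ) -> Type
bool -> ( Atom ) -> Type
bool -> ( unit ) -> Type
bool -> ( unit ) -> Atom
bool -> ( unit ) -> bool

[Type [Atom bool] -> [Type [Atom ( [Type [Atom unit]] )] -> [Type [Atom bool]]]]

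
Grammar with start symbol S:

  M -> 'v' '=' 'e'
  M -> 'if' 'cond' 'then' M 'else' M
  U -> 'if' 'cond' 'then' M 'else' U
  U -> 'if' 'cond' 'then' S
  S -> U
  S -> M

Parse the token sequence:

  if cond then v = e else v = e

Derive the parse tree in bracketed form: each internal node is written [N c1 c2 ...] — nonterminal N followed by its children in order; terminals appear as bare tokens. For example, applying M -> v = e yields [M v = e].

[S [M if cond then [M v = e] else [M v = e]]]

S
M
if cond then M else M
if cond then v = e else M
if cond then v = e else v = e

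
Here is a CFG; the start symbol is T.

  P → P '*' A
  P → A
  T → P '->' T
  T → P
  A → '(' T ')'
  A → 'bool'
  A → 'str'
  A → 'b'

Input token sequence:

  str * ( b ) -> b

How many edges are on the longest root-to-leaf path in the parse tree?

[T [P [P [A str]] * [A ( [T [P [A b]]] )]] -> [T [P [A b]]]]

6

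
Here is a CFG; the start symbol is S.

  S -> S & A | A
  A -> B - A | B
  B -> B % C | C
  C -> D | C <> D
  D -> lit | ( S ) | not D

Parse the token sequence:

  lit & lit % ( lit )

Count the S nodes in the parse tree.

[S [S [A [B [C [D lit]]]]] & [A [B [B [C [D lit]]] % [C [D ( [S [A [B [C [D lit]]]]] )]]]]]

3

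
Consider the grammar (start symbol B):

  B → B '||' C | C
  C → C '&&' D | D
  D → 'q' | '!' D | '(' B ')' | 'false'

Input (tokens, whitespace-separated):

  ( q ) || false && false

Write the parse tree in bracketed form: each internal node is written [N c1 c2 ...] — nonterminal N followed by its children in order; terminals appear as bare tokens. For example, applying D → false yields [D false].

[B [B [C [D ( [B [C [D q]]] )]]] || [C [C [D false]] && [D false]]]

B
B || C
C || C
D || C
( B ) || C
( C ) || C
( D ) || C
( q ) || C
( q ) || C && D
( q ) || D && D
( q ) || false && D
( q ) || false && false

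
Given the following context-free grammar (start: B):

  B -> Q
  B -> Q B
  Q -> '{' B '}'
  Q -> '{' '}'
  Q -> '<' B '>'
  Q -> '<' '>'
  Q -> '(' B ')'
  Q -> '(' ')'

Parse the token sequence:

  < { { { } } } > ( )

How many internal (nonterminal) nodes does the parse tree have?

[B [Q < [B [Q { [B [Q { [B [Q { }]] }]] }]] >] [B [Q ( )]]]

10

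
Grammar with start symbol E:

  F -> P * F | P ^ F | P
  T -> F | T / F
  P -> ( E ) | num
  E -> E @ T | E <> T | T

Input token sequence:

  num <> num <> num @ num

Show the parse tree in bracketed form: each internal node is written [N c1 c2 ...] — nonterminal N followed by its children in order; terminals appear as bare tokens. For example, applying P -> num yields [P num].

[E [E [E [E [T [F [P num]]]] <> [T [F [P num]]]] <> [T [F [P num]]]] @ [T [F [P num]]]]

E
E @ T
E <> T @ T
E <> T <> T @ T
T <> T <> T @ T
F <> T <> T @ T
P <> T <> T @ T
num <> T <> T @ T
num <> F <> T @ T
num <> P <> T @ T
num <> num <> T @ T
num <> num <> F @ T
num <> num <> P @ T
num <> num <> num @ T
num <> num <> num @ F
num <> num <> num @ P
num <> num <> num @ num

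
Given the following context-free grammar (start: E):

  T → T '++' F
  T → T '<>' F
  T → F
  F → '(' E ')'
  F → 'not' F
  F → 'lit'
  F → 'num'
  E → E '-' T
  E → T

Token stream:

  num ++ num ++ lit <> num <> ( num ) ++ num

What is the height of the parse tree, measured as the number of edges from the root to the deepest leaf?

[E [T [T [T [T [T [T [F num]] ++ [F num]] ++ [F lit]] <> [F num]] <> [F ( [E [T [F num]]] )]] ++ [F num]]]

8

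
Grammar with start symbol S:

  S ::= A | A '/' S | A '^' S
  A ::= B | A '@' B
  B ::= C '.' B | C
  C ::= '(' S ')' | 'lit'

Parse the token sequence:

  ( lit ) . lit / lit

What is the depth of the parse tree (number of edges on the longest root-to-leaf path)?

[S [A [B [C ( [S [A [B [C lit]]]] )] . [B [C lit]]]] / [S [A [B [C lit]]]]]

8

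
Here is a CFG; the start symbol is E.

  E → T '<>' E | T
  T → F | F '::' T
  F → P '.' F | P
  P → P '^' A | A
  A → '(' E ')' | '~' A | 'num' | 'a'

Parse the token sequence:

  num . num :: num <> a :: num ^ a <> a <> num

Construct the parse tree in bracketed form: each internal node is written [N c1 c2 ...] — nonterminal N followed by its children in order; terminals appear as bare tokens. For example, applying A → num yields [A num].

[E [T [F [P [A num]] . [F [P [A num]]]] :: [T [F [P [A num]]]]] <> [E [T [F [P [A a]]] :: [T [F [P [P [A num]] ^ [A a]]]]] <> [E [T [F [P [A a]]]] <> [E [T [F [P [A num]]]]]]]]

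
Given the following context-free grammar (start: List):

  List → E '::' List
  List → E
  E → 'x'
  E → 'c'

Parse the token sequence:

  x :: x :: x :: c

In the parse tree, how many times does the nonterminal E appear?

4

[List [E x] :: [List [E x] :: [List [E x] :: [List [E c]]]]]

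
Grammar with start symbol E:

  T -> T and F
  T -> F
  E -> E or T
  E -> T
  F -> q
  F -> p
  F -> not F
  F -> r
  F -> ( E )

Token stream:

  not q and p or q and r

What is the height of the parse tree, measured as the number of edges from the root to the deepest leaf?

6

[E [E [T [T [F not [F q]]] and [F p]]] or [T [T [F q]] and [F r]]]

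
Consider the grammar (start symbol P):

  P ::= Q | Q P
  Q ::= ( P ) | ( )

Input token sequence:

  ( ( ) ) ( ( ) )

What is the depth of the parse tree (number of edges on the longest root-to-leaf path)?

[P [Q ( [P [Q ( )]] )] [P [Q ( [P [Q ( )]] )]]]

5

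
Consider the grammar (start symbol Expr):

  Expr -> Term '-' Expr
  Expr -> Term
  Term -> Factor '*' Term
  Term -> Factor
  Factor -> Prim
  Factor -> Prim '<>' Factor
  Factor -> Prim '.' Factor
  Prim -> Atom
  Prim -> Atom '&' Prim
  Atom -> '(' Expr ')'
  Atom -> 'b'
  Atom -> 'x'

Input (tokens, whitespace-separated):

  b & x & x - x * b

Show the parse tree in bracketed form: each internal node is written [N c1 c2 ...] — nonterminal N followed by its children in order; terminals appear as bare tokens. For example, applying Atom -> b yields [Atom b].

[Expr [Term [Factor [Prim [Atom b] & [Prim [Atom x] & [Prim [Atom x]]]]]] - [Expr [Term [Factor [Prim [Atom x]]] * [Term [Factor [Prim [Atom b]]]]]]]

Expr
Term - Expr
Factor - Expr
Prim - Expr
Atom & Prim - Expr
b & Prim - Expr
b & Atom & Prim - Expr
b & x & Prim - Expr
b & x & Atom - Expr
b & x & x - Expr
b & x & x - Term
b & x & x - Factor * Term
b & x & x - Prim * Term
b & x & x - Atom * Term
b & x & x - x * Term
b & x & x - x * Factor
b & x & x - x * Prim
b & x & x - x * Atom
b & x & x - x * b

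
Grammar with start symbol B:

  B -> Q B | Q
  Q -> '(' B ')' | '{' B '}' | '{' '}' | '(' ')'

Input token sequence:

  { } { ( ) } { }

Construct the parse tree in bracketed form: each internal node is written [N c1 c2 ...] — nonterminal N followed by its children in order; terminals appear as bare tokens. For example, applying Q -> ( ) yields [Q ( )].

[B [Q { }] [B [Q { [B [Q ( )]] }] [B [Q { }]]]]

B
Q B
{ } B
{ } Q B
{ } { B } B
{ } { Q } B
{ } { ( ) } B
{ } { ( ) } Q
{ } { ( ) } { }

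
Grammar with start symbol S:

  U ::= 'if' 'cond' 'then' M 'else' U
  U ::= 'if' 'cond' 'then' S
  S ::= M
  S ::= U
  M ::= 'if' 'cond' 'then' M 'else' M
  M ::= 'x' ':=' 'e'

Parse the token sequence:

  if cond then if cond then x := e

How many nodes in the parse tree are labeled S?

3

[S [U if cond then [S [U if cond then [S [M x := e]]]]]]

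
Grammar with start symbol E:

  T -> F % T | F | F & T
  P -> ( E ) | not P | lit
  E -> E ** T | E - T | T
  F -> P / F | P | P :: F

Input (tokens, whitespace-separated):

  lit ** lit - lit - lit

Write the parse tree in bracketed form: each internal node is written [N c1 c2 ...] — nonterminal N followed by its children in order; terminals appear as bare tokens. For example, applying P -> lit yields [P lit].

E
E - T
E - T - T
E ** T - T - T
T ** T - T - T
F ** T - T - T
P ** T - T - T
lit ** T - T - T
lit ** F - T - T
lit ** P - T - T
lit ** lit - T - T
lit ** lit - F - T
lit ** lit - P - T
lit ** lit - lit - T
lit ** lit - lit - F
lit ** lit - lit - P
lit ** lit - lit - lit

[E [E [E [E [T [F [P lit]]]] ** [T [F [P lit]]]] - [T [F [P lit]]]] - [T [F [P lit]]]]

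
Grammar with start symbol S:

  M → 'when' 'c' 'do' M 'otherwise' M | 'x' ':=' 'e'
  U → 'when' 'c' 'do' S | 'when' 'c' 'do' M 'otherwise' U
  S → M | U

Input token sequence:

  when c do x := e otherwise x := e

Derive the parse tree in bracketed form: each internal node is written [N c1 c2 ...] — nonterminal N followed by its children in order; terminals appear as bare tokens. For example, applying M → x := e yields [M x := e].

[S [M when c do [M x := e] otherwise [M x := e]]]

S
M
when c do M otherwise M
when c do x := e otherwise M
when c do x := e otherwise x := e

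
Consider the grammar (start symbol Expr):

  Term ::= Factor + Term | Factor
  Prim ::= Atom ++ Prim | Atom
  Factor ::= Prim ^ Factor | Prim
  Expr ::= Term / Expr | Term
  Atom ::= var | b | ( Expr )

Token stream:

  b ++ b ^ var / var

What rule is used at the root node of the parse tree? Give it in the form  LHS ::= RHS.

Expr ::= Term / Expr

[Expr [Term [Factor [Prim [Atom b] ++ [Prim [Atom b]]] ^ [Factor [Prim [Atom var]]]]] / [Expr [Term [Factor [Prim [Atom var]]]]]]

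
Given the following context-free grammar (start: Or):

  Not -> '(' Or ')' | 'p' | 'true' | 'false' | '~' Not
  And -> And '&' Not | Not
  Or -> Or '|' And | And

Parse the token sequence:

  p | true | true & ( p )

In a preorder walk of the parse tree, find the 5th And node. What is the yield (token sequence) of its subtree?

p

[Or [Or [Or [And [Not p]]] | [And [Not true]]] | [And [And [Not true]] & [Not ( [Or [And [Not p]]] )]]]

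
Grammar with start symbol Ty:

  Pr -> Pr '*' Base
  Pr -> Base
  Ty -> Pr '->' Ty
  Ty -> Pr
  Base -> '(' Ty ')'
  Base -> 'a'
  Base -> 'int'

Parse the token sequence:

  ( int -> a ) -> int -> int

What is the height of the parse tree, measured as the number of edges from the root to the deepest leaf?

7

[Ty [Pr [Base ( [Ty [Pr [Base int]] -> [Ty [Pr [Base a]]]] )]] -> [Ty [Pr [Base int]] -> [Ty [Pr [Base int]]]]]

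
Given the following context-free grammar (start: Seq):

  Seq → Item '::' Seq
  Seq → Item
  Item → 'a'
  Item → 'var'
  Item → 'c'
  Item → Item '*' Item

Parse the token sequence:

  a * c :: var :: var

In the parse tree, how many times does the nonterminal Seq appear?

3

[Seq [Item [Item a] * [Item c]] :: [Seq [Item var] :: [Seq [Item var]]]]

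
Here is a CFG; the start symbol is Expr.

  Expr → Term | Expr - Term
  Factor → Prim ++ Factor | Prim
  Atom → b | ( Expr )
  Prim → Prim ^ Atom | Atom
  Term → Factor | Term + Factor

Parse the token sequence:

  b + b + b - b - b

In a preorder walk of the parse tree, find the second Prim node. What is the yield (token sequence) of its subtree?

[Expr [Expr [Expr [Term [Term [Term [Factor [Prim [Atom b]]]] + [Factor [Prim [Atom b]]]] + [Factor [Prim [Atom b]]]]] - [Term [Factor [Prim [Atom b]]]]] - [Term [Factor [Prim [Atom b]]]]]

b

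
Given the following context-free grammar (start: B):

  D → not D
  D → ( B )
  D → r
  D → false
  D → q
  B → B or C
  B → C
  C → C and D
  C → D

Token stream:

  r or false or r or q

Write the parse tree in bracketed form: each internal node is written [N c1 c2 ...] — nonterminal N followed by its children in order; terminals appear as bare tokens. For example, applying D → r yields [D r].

[B [B [B [B [C [D r]]] or [C [D false]]] or [C [D r]]] or [C [D q]]]

B
B or C
B or C or C
B or C or C or C
C or C or C or C
D or C or C or C
r or C or C or C
r or D or C or C
r or false or C or C
r or false or D or C
r or false or r or C
r or false or r or D
r or false or r or q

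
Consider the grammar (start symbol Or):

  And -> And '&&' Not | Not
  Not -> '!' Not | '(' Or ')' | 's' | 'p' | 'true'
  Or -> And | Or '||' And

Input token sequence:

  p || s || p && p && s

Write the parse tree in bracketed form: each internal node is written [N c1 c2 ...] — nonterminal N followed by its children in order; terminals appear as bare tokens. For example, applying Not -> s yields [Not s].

Or
Or || And
Or || And || And
And || And || And
Not || And || And
p || And || And
p || Not || And
p || s || And
p || s || And && Not
p || s || And && Not && Not
p || s || Not && Not && Not
p || s || p && Not && Not
p || s || p && p && Not
p || s || p && p && s

[Or [Or [Or [And [Not p]]] || [And [Not s]]] || [And [And [And [Not p]] && [Not p]] && [Not s]]]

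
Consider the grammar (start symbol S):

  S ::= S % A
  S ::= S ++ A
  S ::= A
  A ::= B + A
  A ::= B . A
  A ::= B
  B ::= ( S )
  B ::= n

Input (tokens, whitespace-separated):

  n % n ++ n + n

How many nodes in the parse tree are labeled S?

[S [S [S [A [B n]]] % [A [B n]]] ++ [A [B n] + [A [B n]]]]

3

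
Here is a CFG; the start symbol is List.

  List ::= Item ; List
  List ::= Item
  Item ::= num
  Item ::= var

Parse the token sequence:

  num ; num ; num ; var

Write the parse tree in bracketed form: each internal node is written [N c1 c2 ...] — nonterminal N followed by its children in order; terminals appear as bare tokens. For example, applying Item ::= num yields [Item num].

[List [Item num] ; [List [Item num] ; [List [Item num] ; [List [Item var]]]]]

List
Item ; List
num ; List
num ; Item ; List
num ; num ; List
num ; num ; Item ; List
num ; num ; num ; List
num ; num ; num ; Item
num ; num ; num ; var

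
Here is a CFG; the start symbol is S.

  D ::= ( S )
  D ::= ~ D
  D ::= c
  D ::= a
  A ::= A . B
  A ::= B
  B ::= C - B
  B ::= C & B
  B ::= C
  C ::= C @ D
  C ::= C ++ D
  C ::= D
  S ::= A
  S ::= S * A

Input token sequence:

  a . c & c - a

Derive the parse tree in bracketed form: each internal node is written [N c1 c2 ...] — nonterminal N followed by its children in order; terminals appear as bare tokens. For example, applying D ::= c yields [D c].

S
A
A . B
B . B
C . B
D . B
a . B
a . C & B
a . D & B
a . c & B
a . c & C - B
a . c & D - B
a . c & c - B
a . c & c - C
a . c & c - D
a . c & c - a

[S [A [A [B [C [D a]]]] . [B [C [D c]] & [B [C [D c]] - [B [C [D a]]]]]]]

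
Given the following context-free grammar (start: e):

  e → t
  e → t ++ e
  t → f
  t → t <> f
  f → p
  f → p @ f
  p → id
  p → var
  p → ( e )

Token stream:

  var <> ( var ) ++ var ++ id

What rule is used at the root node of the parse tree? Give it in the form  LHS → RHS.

[e [t [t [f [p var]]] <> [f [p ( [e [t [f [p var]]]] )]]] ++ [e [t [f [p var]]] ++ [e [t [f [p id]]]]]]

e → t ++ e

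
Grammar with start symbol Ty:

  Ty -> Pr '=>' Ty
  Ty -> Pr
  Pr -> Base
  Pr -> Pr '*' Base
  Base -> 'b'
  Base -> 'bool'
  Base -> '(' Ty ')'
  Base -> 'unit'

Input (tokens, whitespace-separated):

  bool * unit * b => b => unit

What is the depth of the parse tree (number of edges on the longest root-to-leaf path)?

5

[Ty [Pr [Pr [Pr [Base bool]] * [Base unit]] * [Base b]] => [Ty [Pr [Base b]] => [Ty [Pr [Base unit]]]]]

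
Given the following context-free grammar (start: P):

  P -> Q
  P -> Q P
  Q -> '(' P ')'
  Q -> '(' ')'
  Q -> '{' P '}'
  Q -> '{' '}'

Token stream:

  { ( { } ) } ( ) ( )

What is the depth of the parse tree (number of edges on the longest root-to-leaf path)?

6

[P [Q { [P [Q ( [P [Q { }]] )]] }] [P [Q ( )] [P [Q ( )]]]]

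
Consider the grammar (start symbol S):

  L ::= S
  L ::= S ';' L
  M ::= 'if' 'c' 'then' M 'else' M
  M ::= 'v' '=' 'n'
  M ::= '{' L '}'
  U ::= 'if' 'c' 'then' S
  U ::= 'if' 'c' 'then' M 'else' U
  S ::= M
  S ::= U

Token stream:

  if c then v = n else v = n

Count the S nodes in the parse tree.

[S [M if c then [M v = n] else [M v = n]]]

1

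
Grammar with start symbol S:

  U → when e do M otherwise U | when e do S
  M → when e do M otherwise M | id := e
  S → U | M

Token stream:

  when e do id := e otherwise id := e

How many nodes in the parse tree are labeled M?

3

[S [M when e do [M id := e] otherwise [M id := e]]]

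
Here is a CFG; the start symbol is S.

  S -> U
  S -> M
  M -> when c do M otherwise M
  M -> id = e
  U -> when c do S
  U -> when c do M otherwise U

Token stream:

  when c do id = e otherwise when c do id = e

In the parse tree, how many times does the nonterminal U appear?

2

[S [U when c do [M id = e] otherwise [U when c do [S [M id = e]]]]]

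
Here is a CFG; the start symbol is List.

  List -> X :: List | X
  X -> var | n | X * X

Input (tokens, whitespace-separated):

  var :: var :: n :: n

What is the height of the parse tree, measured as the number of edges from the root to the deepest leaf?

[List [X var] :: [List [X var] :: [List [X n] :: [List [X n]]]]]

5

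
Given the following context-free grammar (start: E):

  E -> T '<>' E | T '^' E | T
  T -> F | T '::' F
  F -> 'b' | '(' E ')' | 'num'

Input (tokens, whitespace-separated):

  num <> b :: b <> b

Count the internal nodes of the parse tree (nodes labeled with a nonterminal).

[E [T [F num]] <> [E [T [T [F b]] :: [F b]] <> [E [T [F b]]]]]

11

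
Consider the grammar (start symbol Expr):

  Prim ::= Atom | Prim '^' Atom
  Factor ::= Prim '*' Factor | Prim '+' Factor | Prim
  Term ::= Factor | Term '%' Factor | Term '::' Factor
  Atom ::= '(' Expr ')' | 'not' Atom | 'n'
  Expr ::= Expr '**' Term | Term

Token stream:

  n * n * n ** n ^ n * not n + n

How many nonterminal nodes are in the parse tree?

[Expr [Expr [Term [Factor [Prim [Atom n]] * [Factor [Prim [Atom n]] * [Factor [Prim [Atom n]]]]]]] ** [Term [Factor [Prim [Prim [Atom n]] ^ [Atom n]] * [Factor [Prim [Atom not [Atom n]]] + [Factor [Prim [Atom n]]]]]]]

25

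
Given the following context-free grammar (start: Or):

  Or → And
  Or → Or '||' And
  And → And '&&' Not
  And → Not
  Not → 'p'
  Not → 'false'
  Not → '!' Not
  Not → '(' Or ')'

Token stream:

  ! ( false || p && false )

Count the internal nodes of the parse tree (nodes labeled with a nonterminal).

[Or [And [Not ! [Not ( [Or [Or [And [Not false]]] || [And [And [Not p]] && [Not false]]] )]]]]

12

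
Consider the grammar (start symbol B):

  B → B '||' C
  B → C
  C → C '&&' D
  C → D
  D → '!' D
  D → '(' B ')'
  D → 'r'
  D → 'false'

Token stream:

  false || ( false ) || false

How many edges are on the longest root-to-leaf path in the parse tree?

[B [B [B [C [D false]]] || [C [D ( [B [C [D false]]] )]]] || [C [D false]]]

7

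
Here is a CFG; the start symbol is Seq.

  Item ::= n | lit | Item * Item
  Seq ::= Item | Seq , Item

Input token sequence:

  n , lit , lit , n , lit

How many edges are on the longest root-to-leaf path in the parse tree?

[Seq [Seq [Seq [Seq [Seq [Item n]] , [Item lit]] , [Item lit]] , [Item n]] , [Item lit]]

6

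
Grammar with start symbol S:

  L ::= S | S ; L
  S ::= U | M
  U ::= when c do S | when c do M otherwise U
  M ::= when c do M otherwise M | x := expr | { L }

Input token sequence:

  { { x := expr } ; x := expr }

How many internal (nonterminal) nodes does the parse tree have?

11

[S [M { [L [S [M { [L [S [M x := expr]]] }]] ; [L [S [M x := expr]]]] }]]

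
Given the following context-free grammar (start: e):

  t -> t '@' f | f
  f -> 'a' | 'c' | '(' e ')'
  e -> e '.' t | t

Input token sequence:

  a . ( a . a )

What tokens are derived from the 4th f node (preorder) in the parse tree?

a

[e [e [t [f a]]] . [t [f ( [e [e [t [f a]]] . [t [f a]]] )]]]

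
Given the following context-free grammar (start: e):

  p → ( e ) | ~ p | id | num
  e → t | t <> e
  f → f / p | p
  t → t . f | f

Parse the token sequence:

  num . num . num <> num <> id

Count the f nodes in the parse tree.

[e [t [t [t [f [p num]]] . [f [p num]]] . [f [p num]]] <> [e [t [f [p num]]] <> [e [t [f [p id]]]]]]

5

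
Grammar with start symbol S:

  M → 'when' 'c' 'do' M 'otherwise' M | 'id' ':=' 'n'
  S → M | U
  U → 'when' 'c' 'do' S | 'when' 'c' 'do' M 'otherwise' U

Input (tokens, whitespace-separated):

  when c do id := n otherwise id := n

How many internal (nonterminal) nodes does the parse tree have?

[S [M when c do [M id := n] otherwise [M id := n]]]

4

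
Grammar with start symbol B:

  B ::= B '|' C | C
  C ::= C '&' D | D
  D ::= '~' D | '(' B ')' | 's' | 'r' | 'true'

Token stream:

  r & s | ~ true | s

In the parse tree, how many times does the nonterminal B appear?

[B [B [B [C [C [D r]] & [D s]]] | [C [D ~ [D true]]]] | [C [D s]]]

3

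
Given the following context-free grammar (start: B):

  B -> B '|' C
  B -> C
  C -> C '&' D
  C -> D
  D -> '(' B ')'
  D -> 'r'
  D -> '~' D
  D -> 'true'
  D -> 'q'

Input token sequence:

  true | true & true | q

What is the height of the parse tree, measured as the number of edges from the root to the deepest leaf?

5

[B [B [B [C [D true]]] | [C [C [D true]] & [D true]]] | [C [D q]]]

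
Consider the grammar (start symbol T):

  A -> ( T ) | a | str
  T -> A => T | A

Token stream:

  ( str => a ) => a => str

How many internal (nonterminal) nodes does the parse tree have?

10

[T [A ( [T [A str] => [T [A a]]] )] => [T [A a] => [T [A str]]]]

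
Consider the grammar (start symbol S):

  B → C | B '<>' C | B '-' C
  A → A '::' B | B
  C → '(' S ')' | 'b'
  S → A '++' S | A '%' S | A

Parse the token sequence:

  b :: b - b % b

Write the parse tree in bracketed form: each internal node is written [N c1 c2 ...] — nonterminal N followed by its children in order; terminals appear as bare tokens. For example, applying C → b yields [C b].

[S [A [A [B [C b]]] :: [B [B [C b]] - [C b]]] % [S [A [B [C b]]]]]

S
A % S
A :: B % S
B :: B % S
C :: B % S
b :: B % S
b :: B - C % S
b :: C - C % S
b :: b - C % S
b :: b - b % S
b :: b - b % A
b :: b - b % B
b :: b - b % C
b :: b - b % b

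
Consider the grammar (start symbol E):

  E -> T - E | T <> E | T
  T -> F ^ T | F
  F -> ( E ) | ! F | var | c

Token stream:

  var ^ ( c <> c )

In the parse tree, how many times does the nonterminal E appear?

[E [T [F var] ^ [T [F ( [E [T [F c]] <> [E [T [F c]]]] )]]]]

3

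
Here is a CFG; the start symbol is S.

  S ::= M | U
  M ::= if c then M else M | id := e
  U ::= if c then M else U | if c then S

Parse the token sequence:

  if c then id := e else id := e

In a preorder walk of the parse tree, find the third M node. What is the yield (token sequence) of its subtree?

[S [M if c then [M id := e] else [M id := e]]]

id := e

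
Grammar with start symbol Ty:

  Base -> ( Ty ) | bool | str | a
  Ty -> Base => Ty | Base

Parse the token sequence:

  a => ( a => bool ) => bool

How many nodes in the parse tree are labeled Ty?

[Ty [Base a] => [Ty [Base ( [Ty [Base a] => [Ty [Base bool]]] )] => [Ty [Base bool]]]]

5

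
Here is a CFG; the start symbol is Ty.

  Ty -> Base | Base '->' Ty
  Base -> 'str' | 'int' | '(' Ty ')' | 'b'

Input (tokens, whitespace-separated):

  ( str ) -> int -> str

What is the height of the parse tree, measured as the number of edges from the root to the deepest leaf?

4

[Ty [Base ( [Ty [Base str]] )] -> [Ty [Base int] -> [Ty [Base str]]]]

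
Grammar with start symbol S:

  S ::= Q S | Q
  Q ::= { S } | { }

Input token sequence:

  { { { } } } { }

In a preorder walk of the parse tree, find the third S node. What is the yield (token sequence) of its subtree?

{ }

[S [Q { [S [Q { [S [Q { }]] }]] }] [S [Q { }]]]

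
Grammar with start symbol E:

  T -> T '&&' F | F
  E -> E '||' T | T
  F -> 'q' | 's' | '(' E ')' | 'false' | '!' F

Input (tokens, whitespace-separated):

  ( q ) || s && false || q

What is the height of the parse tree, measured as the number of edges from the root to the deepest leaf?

[E [E [E [T [F ( [E [T [F q]]] )]]] || [T [T [F s]] && [F false]]] || [T [F q]]]

8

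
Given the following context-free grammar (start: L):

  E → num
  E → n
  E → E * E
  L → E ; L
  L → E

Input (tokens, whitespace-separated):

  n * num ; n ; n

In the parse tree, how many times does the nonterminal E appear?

[L [E [E n] * [E num]] ; [L [E n] ; [L [E n]]]]

5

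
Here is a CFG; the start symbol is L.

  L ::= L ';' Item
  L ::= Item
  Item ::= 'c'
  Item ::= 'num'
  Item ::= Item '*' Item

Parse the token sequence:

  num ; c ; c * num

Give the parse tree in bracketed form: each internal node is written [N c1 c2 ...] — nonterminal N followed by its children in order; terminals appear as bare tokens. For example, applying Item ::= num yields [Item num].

L
L ; Item
L ; Item ; Item
Item ; Item ; Item
num ; Item ; Item
num ; c ; Item
num ; c ; Item * Item
num ; c ; c * Item
num ; c ; c * num

[L [L [L [Item num]] ; [Item c]] ; [Item [Item c] * [Item num]]]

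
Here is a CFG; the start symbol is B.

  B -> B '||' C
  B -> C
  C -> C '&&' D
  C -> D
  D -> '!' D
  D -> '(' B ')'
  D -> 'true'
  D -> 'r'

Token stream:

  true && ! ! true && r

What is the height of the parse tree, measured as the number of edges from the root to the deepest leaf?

[B [C [C [C [D true]] && [D ! [D ! [D true]]]] && [D r]]]

6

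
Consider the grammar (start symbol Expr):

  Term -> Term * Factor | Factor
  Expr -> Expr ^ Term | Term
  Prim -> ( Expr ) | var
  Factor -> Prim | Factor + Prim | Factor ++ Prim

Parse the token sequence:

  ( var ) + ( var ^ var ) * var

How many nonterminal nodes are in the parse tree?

21

[Expr [Term [Term [Factor [Factor [Prim ( [Expr [Term [Factor [Prim var]]]] )]] + [Prim ( [Expr [Expr [Term [Factor [Prim var]]]] ^ [Term [Factor [Prim var]]]] )]]] * [Factor [Prim var]]]]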